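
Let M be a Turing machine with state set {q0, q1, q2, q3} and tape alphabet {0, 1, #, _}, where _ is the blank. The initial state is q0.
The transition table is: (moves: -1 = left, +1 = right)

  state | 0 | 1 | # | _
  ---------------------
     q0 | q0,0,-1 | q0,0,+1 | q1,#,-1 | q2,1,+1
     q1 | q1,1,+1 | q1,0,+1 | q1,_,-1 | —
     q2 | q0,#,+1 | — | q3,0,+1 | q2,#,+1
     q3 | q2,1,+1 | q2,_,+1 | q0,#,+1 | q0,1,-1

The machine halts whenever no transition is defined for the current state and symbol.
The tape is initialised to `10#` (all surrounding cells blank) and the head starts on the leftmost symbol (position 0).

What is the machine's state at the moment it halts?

q1

q0 | _[1]0#   read 1 → write 0, move +1, go to q0
q0 | _0[0]#   read 0 → write 0, move -1, go to q0
q0 | _[0]0#   read 0 → write 0, move -1, go to q0
q0 | [_]00#   read _ → write 1, move +1, go to q2
q2 | 1[0]0#   read 0 → write #, move +1, go to q0
q0 | 1#[0]#   read 0 → write 0, move -1, go to q0
q0 | 1[#]0#   read # → write #, move -1, go to q1
q1 | [1]#0#   read 1 → write 0, move +1, go to q1
q1 | 0[#]0#   read # → write _, move -1, go to q1
q1 | [0]_0#   read 0 → write 1, move +1, go to q1
q1 | 1[_]0#
No transition is defined for (q1, _); M halts in state q1.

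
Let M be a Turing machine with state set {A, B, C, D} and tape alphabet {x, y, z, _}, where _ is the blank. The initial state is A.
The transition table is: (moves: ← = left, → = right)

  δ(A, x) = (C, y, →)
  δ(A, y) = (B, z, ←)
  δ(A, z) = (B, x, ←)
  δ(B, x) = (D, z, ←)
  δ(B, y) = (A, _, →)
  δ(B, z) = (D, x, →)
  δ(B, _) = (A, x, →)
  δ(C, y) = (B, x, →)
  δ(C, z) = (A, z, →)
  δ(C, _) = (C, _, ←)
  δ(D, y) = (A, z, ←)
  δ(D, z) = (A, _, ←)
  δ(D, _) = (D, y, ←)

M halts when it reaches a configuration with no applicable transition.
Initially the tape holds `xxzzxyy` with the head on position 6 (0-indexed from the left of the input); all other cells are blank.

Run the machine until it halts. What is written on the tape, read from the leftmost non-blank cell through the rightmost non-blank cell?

xxzzxxxx

state=A head=6 tape=xxzzxy[y]__   (A,y)→(B,z,←)
state=B head=5 tape=xxzzx[y]z__   (B,y)→(A,_,→)
state=A head=6 tape=xxzzx_[z]__   (A,z)→(B,x,←)
state=B head=5 tape=xxzzx[_]x__   (B,_)→(A,x,→)
state=A head=6 tape=xxzzxx[x]__   (A,x)→(C,y,→)
state=C head=7 tape=xxzzxxy[_]_   (C,_)→(C,_,←)
state=C head=6 tape=xxzzxx[y]__   (C,y)→(B,x,→)
state=B head=7 tape=xxzzxxx[_]_   (B,_)→(A,x,→)
state=A head=8 tape=xxzzxxxx[_]
The non-blank tape span at halt is xxzzxxxx.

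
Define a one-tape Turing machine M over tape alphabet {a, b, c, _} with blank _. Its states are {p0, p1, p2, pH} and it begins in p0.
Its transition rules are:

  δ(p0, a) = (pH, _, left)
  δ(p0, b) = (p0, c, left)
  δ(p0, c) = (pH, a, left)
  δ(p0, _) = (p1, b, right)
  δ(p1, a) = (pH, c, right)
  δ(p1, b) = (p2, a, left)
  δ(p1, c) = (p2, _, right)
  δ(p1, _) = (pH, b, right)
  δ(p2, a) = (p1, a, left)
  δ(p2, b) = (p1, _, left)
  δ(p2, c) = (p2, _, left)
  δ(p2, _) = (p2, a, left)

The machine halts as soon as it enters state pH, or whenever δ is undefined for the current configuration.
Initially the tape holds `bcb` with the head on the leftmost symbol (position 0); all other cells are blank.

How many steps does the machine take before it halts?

p0 | __[b]cb   read b → write c, move left, go to p0
p0 | _[_]ccb   read _ → write b, move right, go to p1
p1 | _b[c]cb   read c → write _, move right, go to p2
p2 | _b_[c]b   read c → write _, move left, go to p2
p2 | _b[_]_b   read _ → write a, move left, go to p2
p2 | _[b]a_b   read b → write _, move left, go to p1
p1 | [_]_a_b   read _ → write b, move right, go to pH
pH | b[_]a_b
M halts after 7 transitions.

7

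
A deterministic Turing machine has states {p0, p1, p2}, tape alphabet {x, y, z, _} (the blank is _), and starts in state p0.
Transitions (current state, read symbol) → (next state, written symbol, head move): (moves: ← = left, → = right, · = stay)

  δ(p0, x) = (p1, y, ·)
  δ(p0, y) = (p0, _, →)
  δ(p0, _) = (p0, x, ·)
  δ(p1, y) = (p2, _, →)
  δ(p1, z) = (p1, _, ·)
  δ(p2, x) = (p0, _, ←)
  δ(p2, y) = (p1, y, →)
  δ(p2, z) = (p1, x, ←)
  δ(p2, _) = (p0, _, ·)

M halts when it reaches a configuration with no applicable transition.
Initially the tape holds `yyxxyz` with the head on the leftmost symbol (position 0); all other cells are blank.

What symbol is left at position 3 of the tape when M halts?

_

state=p0 head=0 tape=[y]yxxyz   (p0,y)→(p0,_,→)
state=p0 head=1 tape=_[y]xxyz   (p0,y)→(p0,_,→)
state=p0 head=2 tape=__[x]xyz   (p0,x)→(p1,y,·)
state=p1 head=2 tape=__[y]xyz   (p1,y)→(p2,_,→)
state=p2 head=3 tape=___[x]yz   (p2,x)→(p0,_,←)
state=p0 head=2 tape=__[_]_yz   (p0,_)→(p0,x,·)
state=p0 head=2 tape=__[x]_yz   (p0,x)→(p1,y,·)
state=p1 head=2 tape=__[y]_yz   (p1,y)→(p2,_,→)
state=p2 head=3 tape=___[_]yz   (p2,_)→(p0,_,·)
state=p0 head=3 tape=___[_]yz   (p0,_)→(p0,x,·)
state=p0 head=3 tape=___[x]yz   (p0,x)→(p1,y,·)
state=p1 head=3 tape=___[y]yz   (p1,y)→(p2,_,→)
state=p2 head=4 tape=____[y]z   (p2,y)→(p1,y,→)
state=p1 head=5 tape=____y[z]   (p1,z)→(p1,_,·)
state=p1 head=5 tape=____y[_]
Cell 3 holds _ when M halts.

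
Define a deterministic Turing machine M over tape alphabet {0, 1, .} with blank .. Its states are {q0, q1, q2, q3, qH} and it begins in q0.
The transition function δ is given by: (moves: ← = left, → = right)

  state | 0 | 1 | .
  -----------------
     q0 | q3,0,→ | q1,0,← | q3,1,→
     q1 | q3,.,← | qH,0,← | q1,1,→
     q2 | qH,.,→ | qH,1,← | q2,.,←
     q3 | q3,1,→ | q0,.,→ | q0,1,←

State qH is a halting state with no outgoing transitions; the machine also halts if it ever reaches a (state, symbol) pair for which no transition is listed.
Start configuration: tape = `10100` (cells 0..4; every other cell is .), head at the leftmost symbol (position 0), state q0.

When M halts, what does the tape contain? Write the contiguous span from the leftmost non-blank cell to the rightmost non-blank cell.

q0 | .[1]0100.   read 1 → write 0, move ←, go to q1
q1 | [.]00100.   read . → write 1, move →, go to q1
q1 | 1[0]0100.   read 0 → write ., move ←, go to q3
q3 | [1].0100.   read 1 → write ., move →, go to q0
q0 | .[.]0100.   read . → write 1, move →, go to q3
q3 | .1[0]100.   read 0 → write 1, move →, go to q3
q3 | .11[1]00.   read 1 → write ., move →, go to q0
q0 | .11.[0]0.   read 0 → write 0, move →, go to q3
q3 | .11.0[0].   read 0 → write 1, move →, go to q3
q3 | .11.01[.]   read . → write 1, move ←, go to q0
q0 | .11.0[1]1   read 1 → write 0, move ←, go to q1
q1 | .11.[0]01   read 0 → write ., move ←, go to q3
q3 | .11[.].01   read . → write 1, move ←, go to q0
q0 | .1[1]1.01   read 1 → write 0, move ←, go to q1
q1 | .[1]01.01   read 1 → write 0, move ←, go to qH
qH | [.]001.01
The non-blank tape span at halt is 001.01.

001.01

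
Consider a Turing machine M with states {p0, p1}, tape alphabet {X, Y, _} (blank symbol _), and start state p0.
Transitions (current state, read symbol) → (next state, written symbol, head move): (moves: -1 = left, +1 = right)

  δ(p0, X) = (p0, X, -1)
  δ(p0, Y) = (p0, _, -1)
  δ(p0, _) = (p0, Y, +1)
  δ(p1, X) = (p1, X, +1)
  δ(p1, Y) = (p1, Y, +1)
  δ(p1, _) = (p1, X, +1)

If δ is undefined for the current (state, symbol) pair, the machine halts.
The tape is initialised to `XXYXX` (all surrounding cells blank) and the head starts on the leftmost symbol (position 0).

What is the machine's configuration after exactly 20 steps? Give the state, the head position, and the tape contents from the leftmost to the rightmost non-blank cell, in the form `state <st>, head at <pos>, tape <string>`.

state=p0 head=0 tape=____[X]XYXX   (p0,X)→(p0,X,-1)
state=p0 head=-1 tape=___[_]XXYXX   (p0,_)→(p0,Y,+1)
state=p0 head=0 tape=___Y[X]XYXX   (p0,X)→(p0,X,-1)
state=p0 head=-1 tape=___[Y]XXYXX   (p0,Y)→(p0,_,-1)
state=p0 head=-2 tape=__[_]_XXYXX   (p0,_)→(p0,Y,+1)
state=p0 head=-1 tape=__Y[_]XXYXX   (p0,_)→(p0,Y,+1)
state=p0 head=0 tape=__YY[X]XYXX   (p0,X)→(p0,X,-1)
state=p0 head=-1 tape=__Y[Y]XXYXX   (p0,Y)→(p0,_,-1)
state=p0 head=-2 tape=__[Y]_XXYXX   (p0,Y)→(p0,_,-1)
state=p0 head=-3 tape=_[_]__XXYXX   (p0,_)→(p0,Y,+1)
state=p0 head=-2 tape=_Y[_]_XXYXX   (p0,_)→(p0,Y,+1)
state=p0 head=-1 tape=_YY[_]XXYXX   (p0,_)→(p0,Y,+1)
state=p0 head=0 tape=_YYY[X]XYXX   (p0,X)→(p0,X,-1)
state=p0 head=-1 tape=_YY[Y]XXYXX   (p0,Y)→(p0,_,-1)
state=p0 head=-2 tape=_Y[Y]_XXYXX   (p0,Y)→(p0,_,-1)
state=p0 head=-3 tape=_[Y]__XXYXX   (p0,Y)→(p0,_,-1)
state=p0 head=-4 tape=[_]___XXYXX   (p0,_)→(p0,Y,+1)
state=p0 head=-3 tape=Y[_]__XXYXX   (p0,_)→(p0,Y,+1)
state=p0 head=-2 tape=YY[_]_XXYXX   (p0,_)→(p0,Y,+1)
state=p0 head=-1 tape=YYY[_]XXYXX   (p0,_)→(p0,Y,+1)
state=p0 head=0 tape=YYYY[X]XYXX
After 20 steps: state p0, head at 0, tape YYYYXXYXX.

state p0, head at 0, tape YYYYXXYXX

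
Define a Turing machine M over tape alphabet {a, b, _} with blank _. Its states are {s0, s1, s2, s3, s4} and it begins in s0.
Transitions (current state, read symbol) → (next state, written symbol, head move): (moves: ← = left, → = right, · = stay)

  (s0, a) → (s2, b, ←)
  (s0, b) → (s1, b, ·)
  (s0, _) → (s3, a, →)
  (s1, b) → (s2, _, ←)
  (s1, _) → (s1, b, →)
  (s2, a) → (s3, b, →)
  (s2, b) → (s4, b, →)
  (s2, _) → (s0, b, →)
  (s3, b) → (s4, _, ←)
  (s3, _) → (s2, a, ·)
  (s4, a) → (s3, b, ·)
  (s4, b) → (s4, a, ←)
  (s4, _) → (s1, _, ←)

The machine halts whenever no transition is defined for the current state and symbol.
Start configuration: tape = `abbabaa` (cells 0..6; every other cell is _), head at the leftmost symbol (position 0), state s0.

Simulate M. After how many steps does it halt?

19

s0 | ____[a]bbabaa   read a → write b, move ←, go to s2
s2 | ___[_]bbbabaa   read _ → write b, move →, go to s0
s0 | ___b[b]bbabaa   read b → write b, move ·, go to s1
s1 | ___b[b]bbabaa   read b → write _, move ←, go to s2
s2 | ___[b]_bbabaa   read b → write b, move →, go to s4
s4 | ___b[_]bbabaa   read _ → write _, move ←, go to s1
s1 | ___[b]_bbabaa   read b → write _, move ←, go to s2
s2 | __[_]__bbabaa   read _ → write b, move →, go to s0
s0 | __b[_]_bbabaa   read _ → write a, move →, go to s3
s3 | __ba[_]bbabaa   read _ → write a, move ·, go to s2
s2 | __ba[a]bbabaa   read a → write b, move →, go to s3
s3 | __bab[b]babaa   read b → write _, move ←, go to s4
s4 | __ba[b]_babaa   read b → write a, move ←, go to s4
s4 | __b[a]a_babaa   read a → write b, move ·, go to s3
s3 | __b[b]a_babaa   read b → write _, move ←, go to s4
s4 | __[b]_a_babaa   read b → write a, move ←, go to s4
s4 | _[_]a_a_babaa   read _ → write _, move ←, go to s1
s1 | [_]_a_a_babaa   read _ → write b, move →, go to s1
s1 | b[_]a_a_babaa   read _ → write b, move →, go to s1
s1 | bb[a]_a_babaa
M halts after 19 transitions.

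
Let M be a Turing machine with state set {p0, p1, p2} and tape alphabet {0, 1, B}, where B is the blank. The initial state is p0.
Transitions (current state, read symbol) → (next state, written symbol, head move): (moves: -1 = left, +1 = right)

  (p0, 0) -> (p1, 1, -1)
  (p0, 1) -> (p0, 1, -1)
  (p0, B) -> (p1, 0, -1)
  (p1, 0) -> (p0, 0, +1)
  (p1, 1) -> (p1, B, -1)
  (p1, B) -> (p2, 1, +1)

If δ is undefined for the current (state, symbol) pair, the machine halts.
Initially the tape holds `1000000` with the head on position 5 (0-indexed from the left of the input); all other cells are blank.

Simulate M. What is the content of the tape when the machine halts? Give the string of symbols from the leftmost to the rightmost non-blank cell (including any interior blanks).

state=p0 head=5 tape=B10000[0]0   (p0,0)→(p1,1,-1)
state=p1 head=4 tape=B1000[0]10   (p1,0)→(p0,0,+1)
state=p0 head=5 tape=B10000[1]0   (p0,1)→(p0,1,-1)
state=p0 head=4 tape=B1000[0]10   (p0,0)→(p1,1,-1)
state=p1 head=3 tape=B100[0]110   (p1,0)→(p0,0,+1)
state=p0 head=4 tape=B1000[1]10   (p0,1)→(p0,1,-1)
state=p0 head=3 tape=B100[0]110   (p0,0)→(p1,1,-1)
state=p1 head=2 tape=B10[0]1110   (p1,0)→(p0,0,+1)
state=p0 head=3 tape=B100[1]110   (p0,1)→(p0,1,-1)
state=p0 head=2 tape=B10[0]1110   (p0,0)→(p1,1,-1)
state=p1 head=1 tape=B1[0]11110   (p1,0)→(p0,0,+1)
state=p0 head=2 tape=B10[1]1110   (p0,1)→(p0,1,-1)
state=p0 head=1 tape=B1[0]11110   (p0,0)→(p1,1,-1)
state=p1 head=0 tape=B[1]111110   (p1,1)→(p1,B,-1)
state=p1 head=-1 tape=[B]B111110   (p1,B)→(p2,1,+1)
state=p2 head=0 tape=1[B]111110
The non-blank tape span at halt is 1B111110.

1B111110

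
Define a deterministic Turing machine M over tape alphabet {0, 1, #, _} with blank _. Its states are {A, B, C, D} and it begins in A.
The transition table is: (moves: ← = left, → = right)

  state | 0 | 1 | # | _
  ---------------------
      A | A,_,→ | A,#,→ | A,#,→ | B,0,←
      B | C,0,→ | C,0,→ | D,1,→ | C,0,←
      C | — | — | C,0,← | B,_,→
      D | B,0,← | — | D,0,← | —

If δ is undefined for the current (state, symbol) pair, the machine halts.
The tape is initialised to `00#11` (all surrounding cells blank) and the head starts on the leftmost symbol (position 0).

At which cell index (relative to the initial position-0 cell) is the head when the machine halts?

5

A | [0]0#11_   read 0 → write _, move →, go to A
A | _[0]#11_   read 0 → write _, move →, go to A
A | __[#]11_   read # → write #, move →, go to A
A | __#[1]1_   read 1 → write #, move →, go to A
A | __##[1]_   read 1 → write #, move →, go to A
A | __###[_]   read _ → write 0, move ←, go to B
B | __##[#]0   read # → write 1, move →, go to D
D | __##1[0]   read 0 → write 0, move ←, go to B
B | __##[1]0   read 1 → write 0, move →, go to C
C | __##0[0]
At halt the head is at cell 5.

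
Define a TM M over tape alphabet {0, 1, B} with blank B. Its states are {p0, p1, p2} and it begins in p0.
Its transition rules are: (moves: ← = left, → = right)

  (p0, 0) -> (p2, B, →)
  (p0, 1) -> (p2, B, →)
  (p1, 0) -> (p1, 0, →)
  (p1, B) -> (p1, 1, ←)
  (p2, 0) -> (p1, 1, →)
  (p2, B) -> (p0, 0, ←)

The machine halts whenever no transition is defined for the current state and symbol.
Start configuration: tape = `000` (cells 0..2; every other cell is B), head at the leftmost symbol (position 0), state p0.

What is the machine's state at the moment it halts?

state=p0 head=0 tape=[0]00B   (p0,0)→(p2,B,→)
state=p2 head=1 tape=B[0]0B   (p2,0)→(p1,1,→)
state=p1 head=2 tape=B1[0]B   (p1,0)→(p1,0,→)
state=p1 head=3 tape=B10[B]   (p1,B)→(p1,1,←)
state=p1 head=2 tape=B1[0]1   (p1,0)→(p1,0,→)
state=p1 head=3 tape=B10[1]
No transition is defined for (p1, 1); M halts in state p1.

p1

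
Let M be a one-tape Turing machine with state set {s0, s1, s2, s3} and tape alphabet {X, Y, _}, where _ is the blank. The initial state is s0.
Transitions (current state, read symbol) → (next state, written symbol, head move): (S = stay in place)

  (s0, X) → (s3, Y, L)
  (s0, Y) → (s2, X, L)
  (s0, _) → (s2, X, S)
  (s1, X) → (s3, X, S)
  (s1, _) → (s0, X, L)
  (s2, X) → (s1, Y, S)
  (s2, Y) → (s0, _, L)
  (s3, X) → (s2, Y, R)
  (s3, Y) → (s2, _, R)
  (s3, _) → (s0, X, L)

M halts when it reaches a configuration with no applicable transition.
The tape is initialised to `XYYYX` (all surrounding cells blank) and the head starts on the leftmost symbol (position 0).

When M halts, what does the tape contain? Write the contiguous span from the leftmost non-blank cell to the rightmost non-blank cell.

YXYYYYX

state=s0 head=0 tape=__[X]YYYX   (s0,X)→(s3,Y,L)
state=s3 head=-1 tape=_[_]YYYYX   (s3,_)→(s0,X,L)
state=s0 head=-2 tape=[_]XYYYYX   (s0,_)→(s2,X,S)
state=s2 head=-2 tape=[X]XYYYYX   (s2,X)→(s1,Y,S)
state=s1 head=-2 tape=[Y]XYYYYX
The non-blank tape span at halt is YXYYYYX.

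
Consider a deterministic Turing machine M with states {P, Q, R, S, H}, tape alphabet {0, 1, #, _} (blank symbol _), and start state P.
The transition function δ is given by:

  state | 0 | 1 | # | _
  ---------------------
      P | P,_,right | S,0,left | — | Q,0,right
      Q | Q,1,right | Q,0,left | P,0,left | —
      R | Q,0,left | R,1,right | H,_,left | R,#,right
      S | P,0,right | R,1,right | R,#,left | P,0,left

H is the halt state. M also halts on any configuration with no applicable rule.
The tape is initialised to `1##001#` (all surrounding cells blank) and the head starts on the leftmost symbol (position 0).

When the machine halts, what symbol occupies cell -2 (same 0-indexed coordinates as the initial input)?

P | ___[1]##001#   read 1 → write 0, move left, go to S
S | __[_]0##001#   read _ → write 0, move left, go to P
P | _[_]00##001#   read _ → write 0, move right, go to Q
Q | _0[0]0##001#   read 0 → write 1, move right, go to Q
Q | _01[0]##001#   read 0 → write 1, move right, go to Q
Q | _011[#]#001#   read # → write 0, move left, go to P
P | _01[1]0#001#   read 1 → write 0, move left, go to S
S | _0[1]00#001#   read 1 → write 1, move right, go to R
R | _01[0]0#001#   read 0 → write 0, move left, go to Q
Q | _0[1]00#001#   read 1 → write 0, move left, go to Q
Q | _[0]000#001#   read 0 → write 1, move right, go to Q
Q | _1[0]00#001#   read 0 → write 1, move right, go to Q
Q | _11[0]0#001#   read 0 → write 1, move right, go to Q
Q | _111[0]#001#   read 0 → write 1, move right, go to Q
Q | _1111[#]001#   read # → write 0, move left, go to P
P | _111[1]0001#   read 1 → write 0, move left, go to S
S | _11[1]00001#   read 1 → write 1, move right, go to R
R | _111[0]0001#   read 0 → write 0, move left, go to Q
Q | _11[1]00001#   read 1 → write 0, move left, go to Q
Q | _1[1]000001#   read 1 → write 0, move left, go to Q
Q | _[1]0000001#   read 1 → write 0, move left, go to Q
Q | [_]00000001#
Cell -2 holds 0 when M halts.

0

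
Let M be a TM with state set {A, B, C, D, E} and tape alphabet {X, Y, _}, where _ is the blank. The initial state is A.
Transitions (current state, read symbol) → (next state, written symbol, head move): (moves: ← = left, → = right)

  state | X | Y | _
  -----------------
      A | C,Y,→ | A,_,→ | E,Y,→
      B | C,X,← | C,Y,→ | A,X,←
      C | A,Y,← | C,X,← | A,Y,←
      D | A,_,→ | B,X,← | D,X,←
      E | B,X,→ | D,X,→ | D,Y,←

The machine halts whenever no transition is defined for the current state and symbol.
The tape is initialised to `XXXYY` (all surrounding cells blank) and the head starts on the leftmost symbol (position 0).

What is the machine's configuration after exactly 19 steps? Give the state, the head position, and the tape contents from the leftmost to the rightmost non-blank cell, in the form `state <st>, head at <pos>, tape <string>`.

state C, head at -1, tape XXXXX

state=A head=0 tape=_[X]XXYY   (A,X)→(C,Y,→)
state=C head=1 tape=_Y[X]XYY   (C,X)→(A,Y,←)
state=A head=0 tape=_[Y]YXYY   (A,Y)→(A,_,→)
state=A head=1 tape=__[Y]XYY   (A,Y)→(A,_,→)
state=A head=2 tape=___[X]YY   (A,X)→(C,Y,→)
state=C head=3 tape=___Y[Y]Y   (C,Y)→(C,X,←)
state=C head=2 tape=___[Y]XY   (C,Y)→(C,X,←)
state=C head=1 tape=__[_]XXY   (C,_)→(A,Y,←)
state=A head=0 tape=_[_]YXXY   (A,_)→(E,Y,→)
state=E head=1 tape=_Y[Y]XXY   (E,Y)→(D,X,→)
state=D head=2 tape=_YX[X]XY   (D,X)→(A,_,→)
state=A head=3 tape=_YX_[X]Y   (A,X)→(C,Y,→)
state=C head=4 tape=_YX_Y[Y]   (C,Y)→(C,X,←)
state=C head=3 tape=_YX_[Y]X   (C,Y)→(C,X,←)
state=C head=2 tape=_YX[_]XX   (C,_)→(A,Y,←)
state=A head=1 tape=_Y[X]YXX   (A,X)→(C,Y,→)
state=C head=2 tape=_YY[Y]XX   (C,Y)→(C,X,←)
state=C head=1 tape=_Y[Y]XXX   (C,Y)→(C,X,←)
state=C head=0 tape=_[Y]XXXX   (C,Y)→(C,X,←)
state=C head=-1 tape=[_]XXXXX
After 19 steps: state C, head at -1, tape XXXXX.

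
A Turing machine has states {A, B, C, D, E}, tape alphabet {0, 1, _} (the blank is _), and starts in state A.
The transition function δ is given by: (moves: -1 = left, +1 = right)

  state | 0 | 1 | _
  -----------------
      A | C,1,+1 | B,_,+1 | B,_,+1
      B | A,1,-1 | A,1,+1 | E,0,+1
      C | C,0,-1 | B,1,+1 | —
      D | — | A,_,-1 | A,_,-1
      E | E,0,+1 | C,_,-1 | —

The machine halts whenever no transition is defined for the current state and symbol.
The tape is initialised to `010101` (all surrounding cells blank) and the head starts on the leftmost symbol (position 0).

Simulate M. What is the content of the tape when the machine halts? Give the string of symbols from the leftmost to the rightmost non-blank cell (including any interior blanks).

1_1_1_0

state=A head=0 tape=[0]10101__   (A,0)→(C,1,+1)
state=C head=1 tape=1[1]0101__   (C,1)→(B,1,+1)
state=B head=2 tape=11[0]101__   (B,0)→(A,1,-1)
state=A head=1 tape=1[1]1101__   (A,1)→(B,_,+1)
state=B head=2 tape=1_[1]101__   (B,1)→(A,1,+1)
state=A head=3 tape=1_1[1]01__   (A,1)→(B,_,+1)
state=B head=4 tape=1_1_[0]1__   (B,0)→(A,1,-1)
state=A head=3 tape=1_1[_]11__   (A,_)→(B,_,+1)
state=B head=4 tape=1_1_[1]1__   (B,1)→(A,1,+1)
state=A head=5 tape=1_1_1[1]__   (A,1)→(B,_,+1)
state=B head=6 tape=1_1_1_[_]_   (B,_)→(E,0,+1)
state=E head=7 tape=1_1_1_0[_]
The non-blank tape span at halt is 1_1_1_0.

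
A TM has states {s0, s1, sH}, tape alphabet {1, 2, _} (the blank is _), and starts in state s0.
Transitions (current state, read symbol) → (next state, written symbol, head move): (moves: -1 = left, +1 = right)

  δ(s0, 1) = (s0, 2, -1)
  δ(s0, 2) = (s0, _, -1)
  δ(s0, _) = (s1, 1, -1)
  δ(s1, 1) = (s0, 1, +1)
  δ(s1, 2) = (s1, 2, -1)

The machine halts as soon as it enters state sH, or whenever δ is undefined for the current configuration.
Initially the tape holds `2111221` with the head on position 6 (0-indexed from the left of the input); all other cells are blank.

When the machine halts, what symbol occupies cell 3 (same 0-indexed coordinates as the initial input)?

state=s0 head=6 tape=__211122[1]   (s0,1)→(s0,2,-1)
state=s0 head=5 tape=__21112[2]2   (s0,2)→(s0,_,-1)
state=s0 head=4 tape=__2111[2]_2   (s0,2)→(s0,_,-1)
state=s0 head=3 tape=__211[1]__2   (s0,1)→(s0,2,-1)
state=s0 head=2 tape=__21[1]2__2   (s0,1)→(s0,2,-1)
state=s0 head=1 tape=__2[1]22__2   (s0,1)→(s0,2,-1)
state=s0 head=0 tape=__[2]222__2   (s0,2)→(s0,_,-1)
state=s0 head=-1 tape=_[_]_222__2   (s0,_)→(s1,1,-1)
state=s1 head=-2 tape=[_]1_222__2
Cell 3 holds 2 when M halts.

2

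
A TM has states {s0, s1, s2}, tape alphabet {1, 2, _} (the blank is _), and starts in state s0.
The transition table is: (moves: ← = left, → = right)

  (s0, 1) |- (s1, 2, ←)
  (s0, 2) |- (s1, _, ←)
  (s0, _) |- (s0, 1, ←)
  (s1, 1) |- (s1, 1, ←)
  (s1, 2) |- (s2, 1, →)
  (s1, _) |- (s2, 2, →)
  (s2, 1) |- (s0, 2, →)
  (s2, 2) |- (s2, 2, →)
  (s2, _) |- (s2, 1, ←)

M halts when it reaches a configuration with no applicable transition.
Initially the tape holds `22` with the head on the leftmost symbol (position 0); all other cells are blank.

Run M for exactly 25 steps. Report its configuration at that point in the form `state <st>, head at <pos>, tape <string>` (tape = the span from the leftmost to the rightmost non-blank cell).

state s0, head at 3, tape 211221

s0 | _[2]2___   read 2 → write _, move ←, go to s1
s1 | [_]_2___   read _ → write 2, move →, go to s2
s2 | 2[_]2___   read _ → write 1, move ←, go to s2
s2 | [2]12___   read 2 → write 2, move →, go to s2
s2 | 2[1]2___   read 1 → write 2, move →, go to s0
s0 | 22[2]___   read 2 → write _, move ←, go to s1
s1 | 2[2]____   read 2 → write 1, move →, go to s2
s2 | 21[_]___   read _ → write 1, move ←, go to s2
s2 | 2[1]1___   read 1 → write 2, move →, go to s0
s0 | 22[1]___   read 1 → write 2, move ←, go to s1
s1 | 2[2]2___   read 2 → write 1, move →, go to s2
s2 | 21[2]___   read 2 → write 2, move →, go to s2
s2 | 212[_]__   read _ → write 1, move ←, go to s2
s2 | 21[2]1__   read 2 → write 2, move →, go to s2
s2 | 212[1]__   read 1 → write 2, move →, go to s0
s0 | 2122[_]_   read _ → write 1, move ←, go to s0
s0 | 212[2]1_   read 2 → write _, move ←, go to s1
s1 | 21[2]_1_   read 2 → write 1, move →, go to s2
s2 | 211[_]1_   read _ → write 1, move ←, go to s2
s2 | 21[1]11_   read 1 → write 2, move →, go to s0
s0 | 212[1]1_   read 1 → write 2, move ←, go to s1
s1 | 21[2]21_   read 2 → write 1, move →, go to s2
s2 | 211[2]1_   read 2 → write 2, move →, go to s2
s2 | 2112[1]_   read 1 → write 2, move →, go to s0
s0 | 21122[_]   read _ → write 1, move ←, go to s0
s0 | 2112[2]1
After 25 steps: state s0, head at 3, tape 211221.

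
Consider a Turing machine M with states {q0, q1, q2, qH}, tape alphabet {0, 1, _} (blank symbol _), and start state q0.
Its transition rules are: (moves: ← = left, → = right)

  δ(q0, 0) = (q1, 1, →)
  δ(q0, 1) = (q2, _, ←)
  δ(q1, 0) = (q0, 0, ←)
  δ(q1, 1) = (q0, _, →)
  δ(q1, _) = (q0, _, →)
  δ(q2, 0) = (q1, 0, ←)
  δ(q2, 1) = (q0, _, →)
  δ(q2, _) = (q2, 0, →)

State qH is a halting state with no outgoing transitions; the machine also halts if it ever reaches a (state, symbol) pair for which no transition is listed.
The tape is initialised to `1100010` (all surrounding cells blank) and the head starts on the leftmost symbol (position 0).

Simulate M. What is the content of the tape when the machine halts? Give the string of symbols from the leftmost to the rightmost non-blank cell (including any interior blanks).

q0 | __[1]100010   read 1 → write _, move ←, go to q2
q2 | _[_]_100010   read _ → write 0, move →, go to q2
q2 | _0[_]100010   read _ → write 0, move →, go to q2
q2 | _00[1]00010   read 1 → write _, move →, go to q0
q0 | _00_[0]0010   read 0 → write 1, move →, go to q1
q1 | _00_1[0]010   read 0 → write 0, move ←, go to q0
q0 | _00_[1]0010   read 1 → write _, move ←, go to q2
q2 | _00[_]_0010   read _ → write 0, move →, go to q2
q2 | _000[_]0010   read _ → write 0, move →, go to q2
q2 | _0000[0]010   read 0 → write 0, move ←, go to q1
q1 | _000[0]0010   read 0 → write 0, move ←, go to q0
q0 | _00[0]00010   read 0 → write 1, move →, go to q1
q1 | _001[0]0010   read 0 → write 0, move ←, go to q0
q0 | _00[1]00010   read 1 → write _, move ←, go to q2
q2 | _0[0]_00010   read 0 → write 0, move ←, go to q1
q1 | _[0]0_00010   read 0 → write 0, move ←, go to q0
q0 | [_]00_00010
The non-blank tape span at halt is 00_00010.

00_00010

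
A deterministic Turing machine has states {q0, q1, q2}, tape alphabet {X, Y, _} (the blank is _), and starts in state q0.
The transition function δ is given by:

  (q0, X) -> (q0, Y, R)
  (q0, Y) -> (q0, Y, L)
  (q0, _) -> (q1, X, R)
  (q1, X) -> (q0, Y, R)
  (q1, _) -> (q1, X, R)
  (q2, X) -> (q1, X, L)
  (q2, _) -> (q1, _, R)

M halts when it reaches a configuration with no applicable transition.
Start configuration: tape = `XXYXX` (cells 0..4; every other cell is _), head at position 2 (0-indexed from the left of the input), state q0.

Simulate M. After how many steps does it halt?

state=q0 head=2 tape=_XX[Y]XX   (q0,Y)→(q0,Y,L)
state=q0 head=1 tape=_X[X]YXX   (q0,X)→(q0,Y,R)
state=q0 head=2 tape=_XY[Y]XX   (q0,Y)→(q0,Y,L)
state=q0 head=1 tape=_X[Y]YXX   (q0,Y)→(q0,Y,L)
state=q0 head=0 tape=_[X]YYXX   (q0,X)→(q0,Y,R)
state=q0 head=1 tape=_Y[Y]YXX   (q0,Y)→(q0,Y,L)
state=q0 head=0 tape=_[Y]YYXX   (q0,Y)→(q0,Y,L)
state=q0 head=-1 tape=[_]YYYXX   (q0,_)→(q1,X,R)
state=q1 head=0 tape=X[Y]YYXX
M halts after 8 transitions.

8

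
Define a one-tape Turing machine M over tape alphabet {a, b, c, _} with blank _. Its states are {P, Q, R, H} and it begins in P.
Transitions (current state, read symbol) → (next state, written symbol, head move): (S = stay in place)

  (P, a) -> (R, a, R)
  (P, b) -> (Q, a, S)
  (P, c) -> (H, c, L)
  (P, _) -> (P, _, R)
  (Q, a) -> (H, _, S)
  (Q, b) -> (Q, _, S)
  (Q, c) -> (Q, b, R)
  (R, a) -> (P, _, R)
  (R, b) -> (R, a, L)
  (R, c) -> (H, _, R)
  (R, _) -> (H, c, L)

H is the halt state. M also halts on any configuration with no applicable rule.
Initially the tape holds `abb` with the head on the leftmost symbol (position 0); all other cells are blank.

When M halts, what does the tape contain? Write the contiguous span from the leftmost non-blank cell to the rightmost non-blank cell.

ac

P | [a]bb_   read a → write a, move R, go to R
R | a[b]b_   read b → write a, move L, go to R
R | [a]ab_   read a → write _, move R, go to P
P | _[a]b_   read a → write a, move R, go to R
R | _a[b]_   read b → write a, move L, go to R
R | _[a]a_   read a → write _, move R, go to P
P | __[a]_   read a → write a, move R, go to R
R | __a[_]   read _ → write c, move L, go to H
H | __[a]c
The non-blank tape span at halt is ac.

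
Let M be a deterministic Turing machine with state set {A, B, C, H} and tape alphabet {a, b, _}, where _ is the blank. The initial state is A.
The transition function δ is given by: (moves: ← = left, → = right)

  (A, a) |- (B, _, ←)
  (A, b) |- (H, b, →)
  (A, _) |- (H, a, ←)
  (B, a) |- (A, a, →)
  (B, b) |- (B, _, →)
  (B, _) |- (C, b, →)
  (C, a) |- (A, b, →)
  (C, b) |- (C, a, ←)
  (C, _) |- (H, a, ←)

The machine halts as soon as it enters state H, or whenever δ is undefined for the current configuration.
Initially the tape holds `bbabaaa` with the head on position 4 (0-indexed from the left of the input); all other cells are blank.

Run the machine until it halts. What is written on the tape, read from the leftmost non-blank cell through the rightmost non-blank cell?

bba_b_ba

A | bbab[a]aa_   read a → write _, move ←, go to B
B | bba[b]_aa_   read b → write _, move →, go to B
B | bba_[_]aa_   read _ → write b, move →, go to C
C | bba_b[a]a_   read a → write b, move →, go to A
A | bba_bb[a]_   read a → write _, move ←, go to B
B | bba_b[b]__   read b → write _, move →, go to B
B | bba_b_[_]_   read _ → write b, move →, go to C
C | bba_b_b[_]   read _ → write a, move ←, go to H
H | bba_b_[b]a
The non-blank tape span at halt is bba_b_ba.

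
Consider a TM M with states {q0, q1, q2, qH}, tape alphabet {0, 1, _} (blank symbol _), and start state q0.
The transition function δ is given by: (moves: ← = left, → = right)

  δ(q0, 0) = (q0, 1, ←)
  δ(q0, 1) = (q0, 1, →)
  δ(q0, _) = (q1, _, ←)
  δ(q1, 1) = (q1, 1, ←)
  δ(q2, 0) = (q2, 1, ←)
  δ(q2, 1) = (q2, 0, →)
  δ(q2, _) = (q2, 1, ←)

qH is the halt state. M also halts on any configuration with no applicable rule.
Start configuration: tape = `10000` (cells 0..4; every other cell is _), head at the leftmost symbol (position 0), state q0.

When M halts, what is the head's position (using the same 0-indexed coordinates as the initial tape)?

q0 | _[1]0000_   read 1 → write 1, move →, go to q0
q0 | _1[0]000_   read 0 → write 1, move ←, go to q0
q0 | _[1]1000_   read 1 → write 1, move →, go to q0
q0 | _1[1]000_   read 1 → write 1, move →, go to q0
q0 | _11[0]00_   read 0 → write 1, move ←, go to q0
q0 | _1[1]100_   read 1 → write 1, move →, go to q0
q0 | _11[1]00_   read 1 → write 1, move →, go to q0
q0 | _111[0]0_   read 0 → write 1, move ←, go to q0
q0 | _11[1]10_   read 1 → write 1, move →, go to q0
q0 | _111[1]0_   read 1 → write 1, move →, go to q0
q0 | _1111[0]_   read 0 → write 1, move ←, go to q0
q0 | _111[1]1_   read 1 → write 1, move →, go to q0
q0 | _1111[1]_   read 1 → write 1, move →, go to q0
q0 | _11111[_]   read _ → write _, move ←, go to q1
q1 | _1111[1]_   read 1 → write 1, move ←, go to q1
q1 | _111[1]1_   read 1 → write 1, move ←, go to q1
q1 | _11[1]11_   read 1 → write 1, move ←, go to q1
q1 | _1[1]111_   read 1 → write 1, move ←, go to q1
q1 | _[1]1111_   read 1 → write 1, move ←, go to q1
q1 | [_]11111_
At halt the head is at cell -1.

-1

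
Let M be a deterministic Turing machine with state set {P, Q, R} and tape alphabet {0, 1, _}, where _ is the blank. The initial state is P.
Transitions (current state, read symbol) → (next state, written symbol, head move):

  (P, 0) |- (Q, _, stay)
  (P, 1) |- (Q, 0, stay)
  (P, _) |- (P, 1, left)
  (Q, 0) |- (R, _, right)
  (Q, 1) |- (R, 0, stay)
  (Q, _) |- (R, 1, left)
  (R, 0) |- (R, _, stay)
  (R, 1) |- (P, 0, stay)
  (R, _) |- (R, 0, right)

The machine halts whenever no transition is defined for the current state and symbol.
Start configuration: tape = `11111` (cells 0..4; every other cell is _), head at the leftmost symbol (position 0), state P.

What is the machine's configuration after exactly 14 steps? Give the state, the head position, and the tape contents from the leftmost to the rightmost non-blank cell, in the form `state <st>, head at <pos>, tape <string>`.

state R, head at 0, tape 01111

state=P head=0 tape=[1]1111   (P,1)→(Q,0,stay)
state=Q head=0 tape=[0]1111   (Q,0)→(R,_,right)
state=R head=1 tape=_[1]111   (R,1)→(P,0,stay)
state=P head=1 tape=_[0]111   (P,0)→(Q,_,stay)
state=Q head=1 tape=_[_]111   (Q,_)→(R,1,left)
state=R head=0 tape=[_]1111   (R,_)→(R,0,right)
state=R head=1 tape=0[1]111   (R,1)→(P,0,stay)
state=P head=1 tape=0[0]111   (P,0)→(Q,_,stay)
state=Q head=1 tape=0[_]111   (Q,_)→(R,1,left)
state=R head=0 tape=[0]1111   (R,0)→(R,_,stay)
state=R head=0 tape=[_]1111   (R,_)→(R,0,right)
state=R head=1 tape=0[1]111   (R,1)→(P,0,stay)
state=P head=1 tape=0[0]111   (P,0)→(Q,_,stay)
state=Q head=1 tape=0[_]111   (Q,_)→(R,1,left)
state=R head=0 tape=[0]1111
After 14 steps: state R, head at 0, tape 01111.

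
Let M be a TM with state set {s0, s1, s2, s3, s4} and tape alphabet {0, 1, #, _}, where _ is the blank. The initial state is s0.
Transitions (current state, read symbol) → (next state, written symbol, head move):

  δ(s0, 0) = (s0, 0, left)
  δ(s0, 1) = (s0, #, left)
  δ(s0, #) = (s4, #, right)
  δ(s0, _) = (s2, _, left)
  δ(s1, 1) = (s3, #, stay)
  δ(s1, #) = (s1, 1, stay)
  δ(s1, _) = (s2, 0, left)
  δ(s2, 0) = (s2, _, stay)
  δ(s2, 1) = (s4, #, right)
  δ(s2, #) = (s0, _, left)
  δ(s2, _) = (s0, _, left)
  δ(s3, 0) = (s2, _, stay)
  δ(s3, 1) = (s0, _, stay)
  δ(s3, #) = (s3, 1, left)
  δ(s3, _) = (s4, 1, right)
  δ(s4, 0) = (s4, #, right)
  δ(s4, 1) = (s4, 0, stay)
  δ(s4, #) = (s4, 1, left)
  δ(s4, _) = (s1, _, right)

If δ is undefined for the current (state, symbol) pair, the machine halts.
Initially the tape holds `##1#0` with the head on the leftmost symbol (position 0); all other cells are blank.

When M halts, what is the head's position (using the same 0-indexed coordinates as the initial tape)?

6

s0 | _[#]#1#0__   read # → write #, move right, go to s4
s4 | _#[#]1#0__   read # → write 1, move left, go to s4
s4 | _[#]11#0__   read # → write 1, move left, go to s4
s4 | [_]111#0__   read _ → write _, move right, go to s1
s1 | _[1]11#0__   read 1 → write #, move stay, go to s3
s3 | _[#]11#0__   read # → write 1, move left, go to s3
s3 | [_]111#0__   read _ → write 1, move right, go to s4
s4 | 1[1]11#0__   read 1 → write 0, move stay, go to s4
s4 | 1[0]11#0__   read 0 → write #, move right, go to s4
s4 | 1#[1]1#0__   read 1 → write 0, move stay, go to s4
s4 | 1#[0]1#0__   read 0 → write #, move right, go to s4
s4 | 1##[1]#0__   read 1 → write 0, move stay, go to s4
s4 | 1##[0]#0__   read 0 → write #, move right, go to s4
s4 | 1###[#]0__   read # → write 1, move left, go to s4
s4 | 1##[#]10__   read # → write 1, move left, go to s4
s4 | 1#[#]110__   read # → write 1, move left, go to s4
s4 | 1[#]1110__   read # → write 1, move left, go to s4
s4 | [1]11110__   read 1 → write 0, move stay, go to s4
s4 | [0]11110__   read 0 → write #, move right, go to s4
s4 | #[1]1110__   read 1 → write 0, move stay, go to s4
s4 | #[0]1110__   read 0 → write #, move right, go to s4
s4 | ##[1]110__   read 1 → write 0, move stay, go to s4
s4 | ##[0]110__   read 0 → write #, move right, go to s4
s4 | ###[1]10__   read 1 → write 0, move stay, go to s4
s4 | ###[0]10__   read 0 → write #, move right, go to s4
s4 | ####[1]0__   read 1 → write 0, move stay, go to s4
s4 | ####[0]0__   read 0 → write #, move right, go to s4
s4 | #####[0]__   read 0 → write #, move right, go to s4
s4 | ######[_]_   read _ → write _, move right, go to s1
s1 | ######_[_]   read _ → write 0, move left, go to s2
s2 | ######[_]0   read _ → write _, move left, go to s0
s0 | #####[#]_0   read # → write #, move right, go to s4
s4 | ######[_]0   read _ → write _, move right, go to s1
s1 | ######_[0]
At halt the head is at cell 6.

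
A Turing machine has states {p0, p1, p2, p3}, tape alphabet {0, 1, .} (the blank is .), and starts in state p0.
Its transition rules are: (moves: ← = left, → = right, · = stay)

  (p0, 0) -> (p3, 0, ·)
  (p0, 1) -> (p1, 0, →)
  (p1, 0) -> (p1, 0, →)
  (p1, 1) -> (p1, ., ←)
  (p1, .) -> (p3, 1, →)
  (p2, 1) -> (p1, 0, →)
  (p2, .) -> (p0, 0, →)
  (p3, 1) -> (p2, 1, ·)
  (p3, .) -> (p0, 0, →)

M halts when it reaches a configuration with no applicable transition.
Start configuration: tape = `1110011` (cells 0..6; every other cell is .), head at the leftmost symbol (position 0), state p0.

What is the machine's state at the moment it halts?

state=p0 head=0 tape=[1]110011...   (p0,1)→(p1,0,→)
state=p1 head=1 tape=0[1]10011...   (p1,1)→(p1,.,←)
state=p1 head=0 tape=[0].10011...   (p1,0)→(p1,0,→)
state=p1 head=1 tape=0[.]10011...   (p1,.)→(p3,1,→)
state=p3 head=2 tape=01[1]0011...   (p3,1)→(p2,1,·)
state=p2 head=2 tape=01[1]0011...   (p2,1)→(p1,0,→)
state=p1 head=3 tape=010[0]011...   (p1,0)→(p1,0,→)
state=p1 head=4 tape=0100[0]11...   (p1,0)→(p1,0,→)
state=p1 head=5 tape=01000[1]1...   (p1,1)→(p1,.,←)
state=p1 head=4 tape=0100[0].1...   (p1,0)→(p1,0,→)
state=p1 head=5 tape=01000[.]1...   (p1,.)→(p3,1,→)
state=p3 head=6 tape=010001[1]...   (p3,1)→(p2,1,·)
state=p2 head=6 tape=010001[1]...   (p2,1)→(p1,0,→)
state=p1 head=7 tape=0100010[.]..   (p1,.)→(p3,1,→)
state=p3 head=8 tape=01000101[.].   (p3,.)→(p0,0,→)
state=p0 head=9 tape=010001010[.]
No transition is defined for (p0, .); M halts in state p0.

p0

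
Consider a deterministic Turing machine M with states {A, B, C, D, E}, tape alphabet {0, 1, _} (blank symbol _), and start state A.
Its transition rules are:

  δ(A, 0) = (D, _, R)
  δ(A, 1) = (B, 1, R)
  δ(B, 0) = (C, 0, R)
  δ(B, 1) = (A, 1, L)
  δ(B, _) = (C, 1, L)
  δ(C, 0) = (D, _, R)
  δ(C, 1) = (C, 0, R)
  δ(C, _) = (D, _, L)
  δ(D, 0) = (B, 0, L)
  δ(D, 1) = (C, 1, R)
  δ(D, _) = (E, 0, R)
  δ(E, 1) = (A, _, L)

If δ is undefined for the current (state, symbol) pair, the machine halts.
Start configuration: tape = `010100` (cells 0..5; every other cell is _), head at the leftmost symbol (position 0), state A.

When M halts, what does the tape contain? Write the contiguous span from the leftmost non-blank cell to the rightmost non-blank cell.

1_00_0

state=A head=0 tape=[0]10100__   (A,0)→(D,_,R)
state=D head=1 tape=_[1]0100__   (D,1)→(C,1,R)
state=C head=2 tape=_1[0]100__   (C,0)→(D,_,R)
state=D head=3 tape=_1_[1]00__   (D,1)→(C,1,R)
state=C head=4 tape=_1_1[0]0__   (C,0)→(D,_,R)
state=D head=5 tape=_1_1_[0]__   (D,0)→(B,0,L)
state=B head=4 tape=_1_1[_]0__   (B,_)→(C,1,L)
state=C head=3 tape=_1_[1]10__   (C,1)→(C,0,R)
state=C head=4 tape=_1_0[1]0__   (C,1)→(C,0,R)
state=C head=5 tape=_1_00[0]__   (C,0)→(D,_,R)
state=D head=6 tape=_1_00_[_]_   (D,_)→(E,0,R)
state=E head=7 tape=_1_00_0[_]
The non-blank tape span at halt is 1_00_0.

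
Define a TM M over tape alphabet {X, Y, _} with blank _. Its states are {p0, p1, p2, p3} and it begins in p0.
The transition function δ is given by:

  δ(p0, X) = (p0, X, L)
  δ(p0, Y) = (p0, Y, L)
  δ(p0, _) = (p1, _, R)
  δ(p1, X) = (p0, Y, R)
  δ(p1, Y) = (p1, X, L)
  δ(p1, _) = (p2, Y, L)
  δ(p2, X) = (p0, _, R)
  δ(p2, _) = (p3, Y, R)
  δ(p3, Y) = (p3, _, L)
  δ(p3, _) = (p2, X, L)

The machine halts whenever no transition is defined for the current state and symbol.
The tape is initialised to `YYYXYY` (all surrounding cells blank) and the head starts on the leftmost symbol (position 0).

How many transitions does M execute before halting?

9

p0 | ____[Y]YYXYY   read Y → write Y, move L, go to p0
p0 | ___[_]YYYXYY   read _ → write _, move R, go to p1
p1 | ____[Y]YYXYY   read Y → write X, move L, go to p1
p1 | ___[_]XYYXYY   read _ → write Y, move L, go to p2
p2 | __[_]YXYYXYY   read _ → write Y, move R, go to p3
p3 | __Y[Y]XYYXYY   read Y → write _, move L, go to p3
p3 | __[Y]_XYYXYY   read Y → write _, move L, go to p3
p3 | _[_]__XYYXYY   read _ → write X, move L, go to p2
p2 | [_]X__XYYXYY   read _ → write Y, move R, go to p3
p3 | Y[X]__XYYXYY
M halts after 9 transitions.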